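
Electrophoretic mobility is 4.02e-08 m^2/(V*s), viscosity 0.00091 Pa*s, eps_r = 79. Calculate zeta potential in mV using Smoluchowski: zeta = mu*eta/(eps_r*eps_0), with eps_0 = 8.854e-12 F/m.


Smoluchowski equation: zeta = mu * eta / (eps_r * eps_0)
zeta = 4.02e-08 * 0.00091 / (79 * 8.854e-12)
zeta = 0.0523 V = 52.3 mV

52.3


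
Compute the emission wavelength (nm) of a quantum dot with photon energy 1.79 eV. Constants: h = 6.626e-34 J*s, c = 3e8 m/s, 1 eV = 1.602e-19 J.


Convert energy: E = 1.79 eV = 1.79 * 1.602e-19 = 2.86758e-19 J
lambda = h*c / E = 6.626e-34 * 3e8 / 2.86758e-19
lambda = 6.93198e-07 m = 693.2 nm

693.2


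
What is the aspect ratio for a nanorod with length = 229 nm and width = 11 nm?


Aspect ratio AR = length / diameter
AR = 229 / 11
AR = 20.82

20.82


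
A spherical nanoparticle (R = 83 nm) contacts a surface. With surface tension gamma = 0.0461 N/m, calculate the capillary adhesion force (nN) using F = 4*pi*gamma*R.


Convert radius: R = 83 nm = 8.3e-08 m
F = 4 * pi * gamma * R
F = 4 * pi * 0.0461 * 8.3e-08
F = 4.80827e-08 N = 48.0827 nN

48.0827


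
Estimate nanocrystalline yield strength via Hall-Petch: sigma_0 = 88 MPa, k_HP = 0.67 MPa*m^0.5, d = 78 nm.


d = 78 nm = 7.8e-08 m
sqrt(d) = 0.0002792848
Hall-Petch contribution = k / sqrt(d) = 0.67 / 0.0002792848 = 2399.0 MPa
sigma = sigma_0 + k/sqrt(d) = 88 + 2399.0 = 2487.0 MPa

2487.0


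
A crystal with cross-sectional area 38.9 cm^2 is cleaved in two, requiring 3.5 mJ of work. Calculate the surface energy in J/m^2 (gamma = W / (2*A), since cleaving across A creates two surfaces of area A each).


Convert: A = 38.9 cm^2 = 0.00389 m^2, W = 3.5 mJ = 0.0035 J
Cleaving exposes two faces of area A, so total new surface = 2*A and gamma = W / (2*A)
gamma = 0.0035 / (2 * 0.00389)
gamma = 0.45 J/m^2

0.45


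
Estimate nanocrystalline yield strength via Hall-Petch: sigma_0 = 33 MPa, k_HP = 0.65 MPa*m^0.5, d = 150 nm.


d = 150 nm = 1.5e-07 m
sqrt(d) = 0.0003872983
Hall-Petch contribution = k / sqrt(d) = 0.65 / 0.0003872983 = 1678.3 MPa
sigma = sigma_0 + k/sqrt(d) = 33 + 1678.3 = 1711.3 MPa

1711.3


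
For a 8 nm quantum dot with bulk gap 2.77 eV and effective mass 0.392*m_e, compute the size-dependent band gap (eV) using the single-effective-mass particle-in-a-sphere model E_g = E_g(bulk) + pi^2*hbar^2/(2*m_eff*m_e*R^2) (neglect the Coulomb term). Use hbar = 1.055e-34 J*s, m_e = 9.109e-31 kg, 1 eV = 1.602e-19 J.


Radius R = 8/2 nm = 4e-09 m
Confinement energy dE = pi^2 * hbar^2 / (2 * m_eff * m_e * R^2)
dE = pi^2 * (1.055e-34)^2 / (2 * 0.392 * 9.109e-31 * (4e-09)^2) J, divided by 1.602e-19 J/eV
dE = 0.06 eV
Total band gap = E_g(bulk) + dE = 2.77 + 0.06 = 2.83 eV

2.83


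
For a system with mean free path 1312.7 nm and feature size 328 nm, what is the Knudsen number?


Knudsen number Kn = lambda / L
Kn = 1312.7 / 328
Kn = 4.0021

4.0021


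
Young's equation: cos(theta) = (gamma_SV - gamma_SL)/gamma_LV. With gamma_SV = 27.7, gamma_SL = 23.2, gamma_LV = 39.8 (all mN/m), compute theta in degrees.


cos(theta) = (gamma_SV - gamma_SL) / gamma_LV
cos(theta) = (27.7 - 23.2) / 39.8
cos(theta) = 0.113065
theta = arccos(0.113065) = 83.51 degrees

83.51


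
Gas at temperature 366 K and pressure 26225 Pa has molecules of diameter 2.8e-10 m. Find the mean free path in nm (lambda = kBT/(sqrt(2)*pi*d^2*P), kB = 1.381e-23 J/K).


Mean free path: lambda = kB*T / (sqrt(2) * pi * d^2 * P)
lambda = 1.381e-23 * 366 / (sqrt(2) * pi * (2.8e-10)^2 * 26225)
lambda = 5.53323e-07 m
lambda = 553.32 nm

553.32


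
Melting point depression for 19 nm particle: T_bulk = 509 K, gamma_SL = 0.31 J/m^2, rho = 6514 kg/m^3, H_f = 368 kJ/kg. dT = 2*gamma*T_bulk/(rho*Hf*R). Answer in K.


Radius R = 19/2 = 9.5 nm = 9.5e-09 m
Convert H_f = 368 kJ/kg = 368000 J/kg
dT = 2 * gamma_SL * T_bulk / (rho * H_f * R)
dT = 2 * 0.31 * 509 / (6514 * 368000 * 9.5e-09)
dT = 13.9 K

13.9


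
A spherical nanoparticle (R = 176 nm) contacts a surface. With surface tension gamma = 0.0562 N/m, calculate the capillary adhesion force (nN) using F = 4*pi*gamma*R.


Convert radius: R = 176 nm = 1.76e-07 m
F = 4 * pi * gamma * R
F = 4 * pi * 0.0562 * 1.76e-07
F = 1.24296e-07 N = 124.2965 nN

124.2965


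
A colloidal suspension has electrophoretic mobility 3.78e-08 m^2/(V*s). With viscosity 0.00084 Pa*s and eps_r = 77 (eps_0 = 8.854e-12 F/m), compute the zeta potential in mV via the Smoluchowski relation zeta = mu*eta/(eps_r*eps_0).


Smoluchowski equation: zeta = mu * eta / (eps_r * eps_0)
zeta = 3.78e-08 * 0.00084 / (77 * 8.854e-12)
zeta = 0.046574 V = 46.57 mV

46.57


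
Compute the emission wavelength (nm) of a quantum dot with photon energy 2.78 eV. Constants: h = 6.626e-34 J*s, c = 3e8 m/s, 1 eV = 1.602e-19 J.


Convert energy: E = 2.78 eV = 2.78 * 1.602e-19 = 4.45356e-19 J
lambda = h*c / E = 6.626e-34 * 3e8 / 4.45356e-19
lambda = 4.4634e-07 m = 446.3 nm

446.3


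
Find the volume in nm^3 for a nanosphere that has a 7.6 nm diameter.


Radius r = 7.6/2 = 3.8 nm
Volume V = (4/3) * pi * r^3
V = (4/3) * pi * (3.8)^3
V = 229.85 nm^3

229.85


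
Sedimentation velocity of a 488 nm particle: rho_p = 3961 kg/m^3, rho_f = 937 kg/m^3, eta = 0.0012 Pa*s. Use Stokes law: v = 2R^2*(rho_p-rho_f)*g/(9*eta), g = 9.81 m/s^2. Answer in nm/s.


Radius R = 488/2 nm = 2.44e-07 m
Density difference = 3961 - 937 = 3024 kg/m^3
v = 2 * R^2 * (rho_p - rho_f) * g / (9 * eta)
v = 2 * (2.44e-07)^2 * 3024 * 9.81 / (9 * 0.0012)
v = 3.27067e-07 m/s = 327.067 nm/s

327.067


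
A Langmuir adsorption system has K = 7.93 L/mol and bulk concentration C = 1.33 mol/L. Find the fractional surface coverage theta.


Langmuir isotherm: theta = K*C / (1 + K*C)
K*C = 7.93 * 1.33 = 10.5469
theta = 10.5469 / (1 + 10.5469) = 10.5469 / 11.5469
theta = 0.9134

0.9134


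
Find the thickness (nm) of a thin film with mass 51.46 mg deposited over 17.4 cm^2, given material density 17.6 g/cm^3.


Convert: m = 51.46 mg = 5.1460e-05 kg, A = 17.4 cm^2 = 1.7400e-03 m^2, rho = 17.6 g/cm^3 = 17600 kg/m^3
t = m / (A * rho)
t = 5.1460e-05 / (1.7400e-03 * 17600)
t = 1.6804e-06 m = 1680.4 nm

1680.4


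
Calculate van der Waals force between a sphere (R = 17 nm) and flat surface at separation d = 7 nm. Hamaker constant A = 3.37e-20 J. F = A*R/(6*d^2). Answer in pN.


Convert to SI: R = 17 nm = 1.7e-08 m, d = 7 nm = 7e-09 m
F = A * R / (6 * d^2)
F = 3.37e-20 * 1.7e-08 / (6 * (7e-09)^2)
F = 1.94864e-12 N = 1.949 pN

1.949


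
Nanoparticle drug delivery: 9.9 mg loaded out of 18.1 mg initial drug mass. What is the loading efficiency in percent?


Drug loading efficiency = (drug loaded / drug initial) * 100
DLE = 9.9 / 18.1 * 100
DLE = 0.547 * 100
DLE = 54.7%

54.7


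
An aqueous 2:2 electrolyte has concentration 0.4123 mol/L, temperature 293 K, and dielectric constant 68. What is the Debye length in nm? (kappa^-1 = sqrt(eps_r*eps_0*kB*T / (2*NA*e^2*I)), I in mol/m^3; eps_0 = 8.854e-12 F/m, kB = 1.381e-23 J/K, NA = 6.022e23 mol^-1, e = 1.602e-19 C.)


Ionic strength I = 0.4123 * 2^2 * 1000 = 1649.2 mol/m^3
kappa^-1 = sqrt(68 * 8.854e-12 * 1.381e-23 * 293 / (2 * 6.022e23 * (1.602e-19)^2 * 1649.2))
kappa^-1 = 0.219 nm

0.219


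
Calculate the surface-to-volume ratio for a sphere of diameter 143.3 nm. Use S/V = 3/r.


Radius r = 143.3/2 = 71.65 nm
S/V = 3 / r = 3 / 71.65
S/V = 0.0419 nm^-1

0.0419


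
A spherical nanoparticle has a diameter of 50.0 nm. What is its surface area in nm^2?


Radius r = 50.0/2 = 25 nm
Surface area SA = 4 * pi * r^2
SA = 4 * pi * (25)^2
SA = 7853.98 nm^2

7853.98


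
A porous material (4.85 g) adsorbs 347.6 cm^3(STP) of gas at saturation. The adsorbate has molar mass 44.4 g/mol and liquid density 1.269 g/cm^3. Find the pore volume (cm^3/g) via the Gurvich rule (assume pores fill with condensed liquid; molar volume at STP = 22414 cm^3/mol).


Moles adsorbed n = V_ads / 22414 = 347.6 / 22414 = 1.550816e-02 mol
Liquid volume V_liq = n * M / rho_liq = 1.550816e-02 * 44.4 / 1.269 = 0.54260 cm^3
Specific pore volume V_pore = V_liq / m_sample = 0.54260 / 4.85
V_pore = 0.1119 cm^3/g

0.1119


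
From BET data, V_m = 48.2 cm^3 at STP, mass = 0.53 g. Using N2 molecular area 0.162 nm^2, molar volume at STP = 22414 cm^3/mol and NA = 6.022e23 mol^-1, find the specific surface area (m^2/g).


Number of moles in monolayer = V_m / 22414 = 48.2 / 22414 = 0.00215044
Number of molecules = moles * NA = 0.00215044 * 6.022e23
SA = molecules * sigma / mass
SA = (48.2 / 22414) * 6.022e23 * 0.162e-18 / 0.53
SA = 395.8 m^2/g

395.8


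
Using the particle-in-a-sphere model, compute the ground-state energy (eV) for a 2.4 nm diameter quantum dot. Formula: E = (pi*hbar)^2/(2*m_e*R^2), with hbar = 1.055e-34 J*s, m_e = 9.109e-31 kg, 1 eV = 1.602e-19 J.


Radius R = 2.4/2 = 1.2 nm = 1.2e-09 m
E = (pi * 1.055e-34)^2 / (2 * 9.109e-31 * (1.2e-09)^2)
E(J) = 4.18737e-20
E = E(J) / 1.602e-19 = 0.2614 eV

0.2614


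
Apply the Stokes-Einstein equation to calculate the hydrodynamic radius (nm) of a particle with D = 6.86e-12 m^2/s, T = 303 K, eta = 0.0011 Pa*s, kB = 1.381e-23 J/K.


Stokes-Einstein: R = kB*T / (6*pi*eta*D)
R = 1.381e-23 * 303 / (6 * pi * 0.0011 * 6.86e-12)
R = 2.94184e-08 m = 29.42 nm

29.42


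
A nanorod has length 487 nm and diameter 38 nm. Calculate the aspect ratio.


Aspect ratio AR = length / diameter
AR = 487 / 38
AR = 12.82

12.82


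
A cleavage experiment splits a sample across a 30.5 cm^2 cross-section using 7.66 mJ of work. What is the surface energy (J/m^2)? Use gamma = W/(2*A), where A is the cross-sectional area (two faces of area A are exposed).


Convert: A = 30.5 cm^2 = 0.00305 m^2, W = 7.66 mJ = 0.00766 J
Cleaving exposes two faces of area A, so total new surface = 2*A and gamma = W / (2*A)
gamma = 0.00766 / (2 * 0.00305)
gamma = 1.256 J/m^2

1.256


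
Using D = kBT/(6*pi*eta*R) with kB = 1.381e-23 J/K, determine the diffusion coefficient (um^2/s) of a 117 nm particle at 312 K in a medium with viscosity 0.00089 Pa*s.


Radius R = 117/2 = 58.5 nm = 5.85e-08 m
D = kB*T / (6*pi*eta*R)
D = 1.381e-23 * 312 / (6 * pi * 0.00089 * 5.85e-08)
D = 4.39037e-12 m^2/s = 4.39 um^2/s

4.39


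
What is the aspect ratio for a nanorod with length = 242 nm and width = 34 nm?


Aspect ratio AR = length / diameter
AR = 242 / 34
AR = 7.12

7.12


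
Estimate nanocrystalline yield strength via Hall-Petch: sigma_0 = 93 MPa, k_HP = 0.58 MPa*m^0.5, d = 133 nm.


d = 133 nm = 1.33e-07 m
sqrt(d) = 0.0003646917
Hall-Petch contribution = k / sqrt(d) = 0.58 / 0.0003646917 = 1590.4 MPa
sigma = sigma_0 + k/sqrt(d) = 93 + 1590.4 = 1683.4 MPa

1683.4


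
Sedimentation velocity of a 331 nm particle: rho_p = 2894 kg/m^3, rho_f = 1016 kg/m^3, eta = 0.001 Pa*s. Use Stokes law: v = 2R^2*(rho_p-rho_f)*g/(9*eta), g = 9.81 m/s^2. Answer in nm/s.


Radius R = 331/2 nm = 1.655e-07 m
Density difference = 2894 - 1016 = 1878 kg/m^3
v = 2 * R^2 * (rho_p - rho_f) * g / (9 * eta)
v = 2 * (1.655e-07)^2 * 1878 * 9.81 / (9 * 0.001)
v = 1.12137e-07 m/s = 112.1368 nm/s

112.1368


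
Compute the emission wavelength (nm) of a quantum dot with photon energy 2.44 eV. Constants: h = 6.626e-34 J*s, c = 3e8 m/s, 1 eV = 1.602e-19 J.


Convert energy: E = 2.44 eV = 2.44 * 1.602e-19 = 3.90888e-19 J
lambda = h*c / E = 6.626e-34 * 3e8 / 3.90888e-19
lambda = 5.08534e-07 m = 508.5 nm

508.5


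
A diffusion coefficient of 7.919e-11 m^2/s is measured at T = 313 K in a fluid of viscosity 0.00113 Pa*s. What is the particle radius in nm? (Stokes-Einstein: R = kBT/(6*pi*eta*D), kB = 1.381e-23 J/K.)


Stokes-Einstein: R = kB*T / (6*pi*eta*D)
R = 1.381e-23 * 313 / (6 * pi * 0.00113 * 7.919e-11)
R = 2.56264e-09 m = 2.56 nm

2.56


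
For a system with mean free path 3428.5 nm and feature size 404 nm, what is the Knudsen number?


Knudsen number Kn = lambda / L
Kn = 3428.5 / 404
Kn = 8.4864

8.4864


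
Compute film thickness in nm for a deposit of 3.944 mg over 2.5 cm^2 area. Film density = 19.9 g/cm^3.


Convert: m = 3.944 mg = 3.9440e-06 kg, A = 2.5 cm^2 = 2.5000e-04 m^2, rho = 19.9 g/cm^3 = 19900 kg/m^3
t = m / (A * rho)
t = 3.9440e-06 / (2.5000e-04 * 19900)
t = 7.9276e-07 m = 792.8 nm

792.8


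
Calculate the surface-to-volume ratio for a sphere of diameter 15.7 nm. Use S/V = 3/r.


Radius r = 15.7/2 = 7.85 nm
S/V = 3 / r = 3 / 7.85
S/V = 0.3822 nm^-1

0.3822


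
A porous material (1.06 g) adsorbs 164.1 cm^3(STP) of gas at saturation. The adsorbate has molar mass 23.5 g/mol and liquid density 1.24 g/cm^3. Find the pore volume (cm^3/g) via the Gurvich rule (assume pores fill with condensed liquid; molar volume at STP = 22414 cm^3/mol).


Moles adsorbed n = V_ads / 22414 = 164.1 / 22414 = 7.321317e-03 mol
Liquid volume V_liq = n * M / rho_liq = 7.321317e-03 * 23.5 / 1.24 = 0.13875 cm^3
Specific pore volume V_pore = V_liq / m_sample = 0.13875 / 1.06
V_pore = 0.1309 cm^3/g

0.1309


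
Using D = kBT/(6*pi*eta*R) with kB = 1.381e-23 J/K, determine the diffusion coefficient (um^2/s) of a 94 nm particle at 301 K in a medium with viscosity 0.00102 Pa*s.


Radius R = 94/2 = 47 nm = 4.7e-08 m
D = kB*T / (6*pi*eta*R)
D = 1.381e-23 * 301 / (6 * pi * 0.00102 * 4.7e-08)
D = 4.60003e-12 m^2/s = 4.6 um^2/s

4.6


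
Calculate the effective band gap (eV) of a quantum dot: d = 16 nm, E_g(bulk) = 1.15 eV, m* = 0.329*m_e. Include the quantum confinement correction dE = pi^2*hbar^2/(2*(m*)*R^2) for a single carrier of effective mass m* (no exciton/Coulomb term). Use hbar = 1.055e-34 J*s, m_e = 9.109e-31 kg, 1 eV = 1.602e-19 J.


Radius R = 16/2 nm = 8e-09 m
Confinement energy dE = pi^2 * hbar^2 / (2 * m_eff * m_e * R^2)
dE = pi^2 * (1.055e-34)^2 / (2 * 0.329 * 9.109e-31 * (8e-09)^2) J, divided by 1.602e-19 J/eV
dE = 0.0179 eV
Total band gap = E_g(bulk) + dE = 1.15 + 0.0179 = 1.1679 eV

1.1679


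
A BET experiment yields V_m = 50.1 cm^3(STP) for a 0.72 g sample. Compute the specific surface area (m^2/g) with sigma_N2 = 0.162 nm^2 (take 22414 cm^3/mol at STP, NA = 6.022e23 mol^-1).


Number of moles in monolayer = V_m / 22414 = 50.1 / 22414 = 0.00223521
Number of molecules = moles * NA = 0.00223521 * 6.022e23
SA = molecules * sigma / mass
SA = (50.1 / 22414) * 6.022e23 * 0.162e-18 / 0.72
SA = 302.9 m^2/g

302.9


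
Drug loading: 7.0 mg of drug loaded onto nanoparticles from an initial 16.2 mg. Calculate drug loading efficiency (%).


Drug loading efficiency = (drug loaded / drug initial) * 100
DLE = 7.0 / 16.2 * 100
DLE = 0.4321 * 100
DLE = 43.21%

43.21


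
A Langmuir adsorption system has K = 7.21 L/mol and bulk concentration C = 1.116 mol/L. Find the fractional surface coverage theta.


Langmuir isotherm: theta = K*C / (1 + K*C)
K*C = 7.21 * 1.116 = 8.04636
theta = 8.04636 / (1 + 8.04636) = 8.04636 / 9.04636
theta = 0.8895

0.8895


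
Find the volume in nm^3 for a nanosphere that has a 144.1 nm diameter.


Radius r = 144.1/2 = 72.05 nm
Volume V = (4/3) * pi * r^3
V = (4/3) * pi * (72.05)^3
V = 1566717.03 nm^3

1566717.03


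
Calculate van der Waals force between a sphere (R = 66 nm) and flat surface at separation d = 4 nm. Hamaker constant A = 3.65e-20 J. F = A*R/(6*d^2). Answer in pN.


Convert to SI: R = 66 nm = 6.6e-08 m, d = 4 nm = 4e-09 m
F = A * R / (6 * d^2)
F = 3.65e-20 * 6.6e-08 / (6 * (4e-09)^2)
F = 2.50938e-11 N = 25.094 pN

25.094


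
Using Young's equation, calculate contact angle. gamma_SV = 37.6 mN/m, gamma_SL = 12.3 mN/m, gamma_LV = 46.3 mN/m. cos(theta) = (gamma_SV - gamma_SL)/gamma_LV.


cos(theta) = (gamma_SV - gamma_SL) / gamma_LV
cos(theta) = (37.6 - 12.3) / 46.3
cos(theta) = 0.546436
theta = arccos(0.546436) = 56.88 degrees

56.88


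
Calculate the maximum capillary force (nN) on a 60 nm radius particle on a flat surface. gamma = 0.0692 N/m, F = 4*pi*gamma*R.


Convert radius: R = 60 nm = 6e-08 m
F = 4 * pi * gamma * R
F = 4 * pi * 0.0692 * 6e-08
F = 5.21756e-08 N = 52.1756 nN

52.1756


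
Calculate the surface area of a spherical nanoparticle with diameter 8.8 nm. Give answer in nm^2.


Radius r = 8.8/2 = 4.4 nm
Surface area SA = 4 * pi * r^2
SA = 4 * pi * (4.4)^2
SA = 243.28 nm^2

243.28


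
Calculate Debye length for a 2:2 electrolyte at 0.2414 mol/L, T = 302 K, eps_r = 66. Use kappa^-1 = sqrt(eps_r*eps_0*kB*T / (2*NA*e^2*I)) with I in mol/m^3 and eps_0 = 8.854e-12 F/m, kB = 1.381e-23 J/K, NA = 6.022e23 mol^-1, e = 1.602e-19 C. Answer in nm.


Ionic strength I = 0.2414 * 2^2 * 1000 = 965.6 mol/m^3
kappa^-1 = sqrt(66 * 8.854e-12 * 1.381e-23 * 302 / (2 * 6.022e23 * (1.602e-19)^2 * 965.6))
kappa^-1 = 0.286 nm

0.286


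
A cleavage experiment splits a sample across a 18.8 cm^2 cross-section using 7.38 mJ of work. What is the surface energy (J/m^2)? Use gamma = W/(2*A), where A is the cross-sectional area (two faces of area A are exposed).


Convert: A = 18.8 cm^2 = 0.00188 m^2, W = 7.38 mJ = 0.00738 J
Cleaving exposes two faces of area A, so total new surface = 2*A and gamma = W / (2*A)
gamma = 0.00738 / (2 * 0.00188)
gamma = 1.963 J/m^2

1.963


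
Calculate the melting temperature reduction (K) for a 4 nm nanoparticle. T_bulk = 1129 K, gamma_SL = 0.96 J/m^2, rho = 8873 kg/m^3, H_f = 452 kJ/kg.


Radius R = 4/2 = 2 nm = 2e-09 m
Convert H_f = 452 kJ/kg = 452000 J/kg
dT = 2 * gamma_SL * T_bulk / (rho * H_f * R)
dT = 2 * 0.96 * 1129 / (8873 * 452000 * 2e-09)
dT = 270.2 K

270.2


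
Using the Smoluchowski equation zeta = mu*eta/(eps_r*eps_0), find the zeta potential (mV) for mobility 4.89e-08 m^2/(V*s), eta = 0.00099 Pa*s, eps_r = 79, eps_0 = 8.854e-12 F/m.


Smoluchowski equation: zeta = mu * eta / (eps_r * eps_0)
zeta = 4.89e-08 * 0.00099 / (79 * 8.854e-12)
zeta = 0.069211 V = 69.21 mV

69.21


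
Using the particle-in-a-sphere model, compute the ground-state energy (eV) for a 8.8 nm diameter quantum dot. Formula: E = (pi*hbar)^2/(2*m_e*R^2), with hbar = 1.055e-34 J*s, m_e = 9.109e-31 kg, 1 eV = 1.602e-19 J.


Radius R = 8.8/2 = 4.4 nm = 4.4e-09 m
E = (pi * 1.055e-34)^2 / (2 * 9.109e-31 * (4.4e-09)^2)
E(J) = 3.11457e-21
E = E(J) / 1.602e-19 = 0.0194 eV

0.0194


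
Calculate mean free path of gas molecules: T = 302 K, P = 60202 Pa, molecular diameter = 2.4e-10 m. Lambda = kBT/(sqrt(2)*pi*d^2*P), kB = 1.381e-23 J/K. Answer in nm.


Mean free path: lambda = kB*T / (sqrt(2) * pi * d^2 * P)
lambda = 1.381e-23 * 302 / (sqrt(2) * pi * (2.4e-10)^2 * 60202)
lambda = 2.70709e-07 m
lambda = 270.71 nm

270.71


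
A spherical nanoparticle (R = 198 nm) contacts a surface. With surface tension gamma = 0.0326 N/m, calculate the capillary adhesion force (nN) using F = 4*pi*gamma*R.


Convert radius: R = 198 nm = 1.98e-07 m
F = 4 * pi * gamma * R
F = 4 * pi * 0.0326 * 1.98e-07
F = 8.11134e-08 N = 81.1134 nN

81.1134


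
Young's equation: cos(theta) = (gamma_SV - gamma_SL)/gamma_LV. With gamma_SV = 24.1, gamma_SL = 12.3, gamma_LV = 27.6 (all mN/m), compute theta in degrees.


cos(theta) = (gamma_SV - gamma_SL) / gamma_LV
cos(theta) = (24.1 - 12.3) / 27.6
cos(theta) = 0.427536
theta = arccos(0.427536) = 64.69 degrees

64.69


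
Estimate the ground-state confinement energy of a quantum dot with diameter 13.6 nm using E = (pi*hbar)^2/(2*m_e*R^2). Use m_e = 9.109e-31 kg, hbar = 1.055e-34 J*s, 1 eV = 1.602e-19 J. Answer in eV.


Radius R = 13.6/2 = 6.8 nm = 6.8e-09 m
E = (pi * 1.055e-34)^2 / (2 * 9.109e-31 * (6.8e-09)^2)
E(J) = 1.30403e-21
E = E(J) / 1.602e-19 = 0.0081 eV

0.0081


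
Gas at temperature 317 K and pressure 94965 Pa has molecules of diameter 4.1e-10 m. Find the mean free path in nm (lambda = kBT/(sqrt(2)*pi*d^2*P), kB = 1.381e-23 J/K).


Mean free path: lambda = kB*T / (sqrt(2) * pi * d^2 * P)
lambda = 1.381e-23 * 317 / (sqrt(2) * pi * (4.1e-10)^2 * 94965)
lambda = 6.17244e-08 m
lambda = 61.72 nm

61.72


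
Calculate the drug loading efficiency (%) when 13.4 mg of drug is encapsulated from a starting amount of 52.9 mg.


Drug loading efficiency = (drug loaded / drug initial) * 100
DLE = 13.4 / 52.9 * 100
DLE = 0.2533 * 100
DLE = 25.33%

25.33


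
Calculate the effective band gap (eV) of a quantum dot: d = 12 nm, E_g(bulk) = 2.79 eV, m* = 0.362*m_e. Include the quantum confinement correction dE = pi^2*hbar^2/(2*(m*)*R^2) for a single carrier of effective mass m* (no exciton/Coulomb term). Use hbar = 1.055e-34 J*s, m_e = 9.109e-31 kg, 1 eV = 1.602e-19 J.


Radius R = 12/2 nm = 6e-09 m
Confinement energy dE = pi^2 * hbar^2 / (2 * m_eff * m_e * R^2)
dE = pi^2 * (1.055e-34)^2 / (2 * 0.362 * 9.109e-31 * (6e-09)^2) J, divided by 1.602e-19 J/eV
dE = 0.0289 eV
Total band gap = E_g(bulk) + dE = 2.79 + 0.0289 = 2.8189 eV

2.8189


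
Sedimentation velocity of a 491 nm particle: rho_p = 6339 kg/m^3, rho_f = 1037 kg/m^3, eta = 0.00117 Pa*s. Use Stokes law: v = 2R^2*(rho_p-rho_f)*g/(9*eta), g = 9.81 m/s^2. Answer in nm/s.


Radius R = 491/2 nm = 2.455e-07 m
Density difference = 6339 - 1037 = 5302 kg/m^3
v = 2 * R^2 * (rho_p - rho_f) * g / (9 * eta)
v = 2 * (2.455e-07)^2 * 5302 * 9.81 / (9 * 0.00117)
v = 5.95406e-07 m/s = 595.4062 nm/s

595.4062


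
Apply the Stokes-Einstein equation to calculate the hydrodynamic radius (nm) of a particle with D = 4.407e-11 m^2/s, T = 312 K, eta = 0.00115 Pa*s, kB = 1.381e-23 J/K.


Stokes-Einstein: R = kB*T / (6*pi*eta*D)
R = 1.381e-23 * 312 / (6 * pi * 0.00115 * 4.407e-11)
R = 4.51031e-09 m = 4.51 nm

4.51


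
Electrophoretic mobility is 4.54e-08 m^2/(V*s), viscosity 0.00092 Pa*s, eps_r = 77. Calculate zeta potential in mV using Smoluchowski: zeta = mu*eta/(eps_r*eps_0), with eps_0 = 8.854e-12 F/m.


Smoluchowski equation: zeta = mu * eta / (eps_r * eps_0)
zeta = 4.54e-08 * 0.00092 / (77 * 8.854e-12)
zeta = 0.061265 V = 61.27 mV

61.27


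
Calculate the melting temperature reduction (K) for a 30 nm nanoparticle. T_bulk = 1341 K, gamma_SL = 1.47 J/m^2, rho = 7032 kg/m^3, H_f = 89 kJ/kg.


Radius R = 30/2 = 15 nm = 1.5e-08 m
Convert H_f = 89 kJ/kg = 89000 J/kg
dT = 2 * gamma_SL * T_bulk / (rho * H_f * R)
dT = 2 * 1.47 * 1341 / (7032 * 89000 * 1.5e-08)
dT = 420.0 K

420.0


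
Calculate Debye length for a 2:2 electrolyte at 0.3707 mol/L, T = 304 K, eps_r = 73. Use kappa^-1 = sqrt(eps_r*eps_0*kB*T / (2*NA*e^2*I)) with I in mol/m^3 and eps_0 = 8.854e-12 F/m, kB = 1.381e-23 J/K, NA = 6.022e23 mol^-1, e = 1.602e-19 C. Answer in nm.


Ionic strength I = 0.3707 * 2^2 * 1000 = 1482.8 mol/m^3
kappa^-1 = sqrt(73 * 8.854e-12 * 1.381e-23 * 304 / (2 * 6.022e23 * (1.602e-19)^2 * 1482.8))
kappa^-1 = 0.243 nm

0.243


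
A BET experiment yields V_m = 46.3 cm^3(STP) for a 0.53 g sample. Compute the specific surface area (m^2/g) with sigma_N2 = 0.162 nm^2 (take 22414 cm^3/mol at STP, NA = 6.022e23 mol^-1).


Number of moles in monolayer = V_m / 22414 = 46.3 / 22414 = 0.00206567
Number of molecules = moles * NA = 0.00206567 * 6.022e23
SA = molecules * sigma / mass
SA = (46.3 / 22414) * 6.022e23 * 0.162e-18 / 0.53
SA = 380.2 m^2/g

380.2


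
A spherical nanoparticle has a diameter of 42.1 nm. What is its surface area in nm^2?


Radius r = 42.1/2 = 21.05 nm
Surface area SA = 4 * pi * r^2
SA = 4 * pi * (21.05)^2
SA = 5568.19 nm^2

5568.19


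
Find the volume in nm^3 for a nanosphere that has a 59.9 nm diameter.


Radius r = 59.9/2 = 29.95 nm
Volume V = (4/3) * pi * r^3
V = (4/3) * pi * (29.95)^3
V = 112532.79 nm^3

112532.79


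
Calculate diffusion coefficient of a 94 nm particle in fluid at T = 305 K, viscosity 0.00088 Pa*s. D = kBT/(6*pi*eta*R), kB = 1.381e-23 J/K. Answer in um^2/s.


Radius R = 94/2 = 47 nm = 4.7e-08 m
D = kB*T / (6*pi*eta*R)
D = 1.381e-23 * 305 / (6 * pi * 0.00088 * 4.7e-08)
D = 5.40271e-12 m^2/s = 5.403 um^2/s

5.403


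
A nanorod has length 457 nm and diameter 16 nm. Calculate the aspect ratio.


Aspect ratio AR = length / diameter
AR = 457 / 16
AR = 28.56

28.56


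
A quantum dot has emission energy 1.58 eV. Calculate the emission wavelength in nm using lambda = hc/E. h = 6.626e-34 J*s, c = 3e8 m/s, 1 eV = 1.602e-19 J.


Convert energy: E = 1.58 eV = 1.58 * 1.602e-19 = 2.53116e-19 J
lambda = h*c / E = 6.626e-34 * 3e8 / 2.53116e-19
lambda = 7.85332e-07 m = 785.3 nm

785.3


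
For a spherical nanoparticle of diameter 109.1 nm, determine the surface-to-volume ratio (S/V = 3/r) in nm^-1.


Radius r = 109.1/2 = 54.55 nm
S/V = 3 / r = 3 / 54.55
S/V = 0.055 nm^-1

0.055


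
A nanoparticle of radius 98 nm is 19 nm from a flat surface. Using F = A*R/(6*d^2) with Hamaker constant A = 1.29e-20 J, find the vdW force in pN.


Convert to SI: R = 98 nm = 9.8e-08 m, d = 19 nm = 1.9e-08 m
F = A * R / (6 * d^2)
F = 1.29e-20 * 9.8e-08 / (6 * (1.9e-08)^2)
F = 5.83657e-13 N = 0.584 pN

0.584


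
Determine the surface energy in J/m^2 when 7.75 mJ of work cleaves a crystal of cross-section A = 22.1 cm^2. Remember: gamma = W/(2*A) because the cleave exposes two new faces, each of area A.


Convert: A = 22.1 cm^2 = 0.00221 m^2, W = 7.75 mJ = 0.00775 J
Cleaving exposes two faces of area A, so total new surface = 2*A and gamma = W / (2*A)
gamma = 0.00775 / (2 * 0.00221)
gamma = 1.753 J/m^2

1.753


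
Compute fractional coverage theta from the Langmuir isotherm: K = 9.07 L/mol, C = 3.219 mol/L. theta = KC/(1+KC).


Langmuir isotherm: theta = K*C / (1 + K*C)
K*C = 9.07 * 3.219 = 29.19633
theta = 29.19633 / (1 + 29.19633) = 29.19633 / 30.19633
theta = 0.9669

0.9669


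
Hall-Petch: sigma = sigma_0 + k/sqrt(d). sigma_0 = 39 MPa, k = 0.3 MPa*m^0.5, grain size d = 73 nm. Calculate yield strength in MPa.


d = 73 nm = 7.3e-08 m
sqrt(d) = 0.0002701851
Hall-Petch contribution = k / sqrt(d) = 0.3 / 0.0002701851 = 1110.3 MPa
sigma = sigma_0 + k/sqrt(d) = 39 + 1110.3 = 1149.3 MPa

1149.3


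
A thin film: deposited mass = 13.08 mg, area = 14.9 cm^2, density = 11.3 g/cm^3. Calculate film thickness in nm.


Convert: m = 13.08 mg = 1.3080e-05 kg, A = 14.9 cm^2 = 1.4900e-03 m^2, rho = 11.3 g/cm^3 = 11300 kg/m^3
t = m / (A * rho)
t = 1.3080e-05 / (1.4900e-03 * 11300)
t = 7.7686e-07 m = 776.9 nm

776.9


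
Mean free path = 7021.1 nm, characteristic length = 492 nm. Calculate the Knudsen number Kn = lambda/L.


Knudsen number Kn = lambda / L
Kn = 7021.1 / 492
Kn = 14.2705

14.2705


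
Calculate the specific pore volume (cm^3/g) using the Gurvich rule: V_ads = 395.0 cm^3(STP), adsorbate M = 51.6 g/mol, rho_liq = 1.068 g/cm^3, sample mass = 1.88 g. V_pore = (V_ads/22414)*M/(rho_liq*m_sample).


Moles adsorbed n = V_ads / 22414 = 395.0 / 22414 = 1.762291e-02 mol
Liquid volume V_liq = n * M / rho_liq = 1.762291e-02 * 51.6 / 1.068 = 0.85144 cm^3
Specific pore volume V_pore = V_liq / m_sample = 0.85144 / 1.88
V_pore = 0.4529 cm^3/g

0.4529


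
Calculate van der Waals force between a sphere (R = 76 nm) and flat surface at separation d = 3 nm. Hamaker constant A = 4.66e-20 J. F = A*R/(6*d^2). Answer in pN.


Convert to SI: R = 76 nm = 7.6e-08 m, d = 3 nm = 3e-09 m
F = A * R / (6 * d^2)
F = 4.66e-20 * 7.6e-08 / (6 * (3e-09)^2)
F = 6.55852e-11 N = 65.585 pN

65.585


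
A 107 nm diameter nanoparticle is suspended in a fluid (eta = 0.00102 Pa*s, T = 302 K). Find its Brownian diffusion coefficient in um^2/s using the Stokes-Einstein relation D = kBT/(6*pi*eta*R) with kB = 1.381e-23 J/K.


Radius R = 107/2 = 53.5 nm = 5.35e-08 m
D = kB*T / (6*pi*eta*R)
D = 1.381e-23 * 302 / (6 * pi * 0.00102 * 5.35e-08)
D = 4.05458e-12 m^2/s = 4.055 um^2/s

4.055


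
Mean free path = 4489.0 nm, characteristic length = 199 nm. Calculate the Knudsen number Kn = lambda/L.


Knudsen number Kn = lambda / L
Kn = 4489.0 / 199
Kn = 22.5578

22.5578


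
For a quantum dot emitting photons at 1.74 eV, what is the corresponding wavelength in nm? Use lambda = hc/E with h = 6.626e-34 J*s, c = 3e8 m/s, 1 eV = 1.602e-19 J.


Convert energy: E = 1.74 eV = 1.74 * 1.602e-19 = 2.78748e-19 J
lambda = h*c / E = 6.626e-34 * 3e8 / 2.78748e-19
lambda = 7.13117e-07 m = 713.1 nm

713.1


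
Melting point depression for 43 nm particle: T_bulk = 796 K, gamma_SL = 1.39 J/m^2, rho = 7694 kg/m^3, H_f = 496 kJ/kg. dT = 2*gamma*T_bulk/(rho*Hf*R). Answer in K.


Radius R = 43/2 = 21.5 nm = 2.15e-08 m
Convert H_f = 496 kJ/kg = 496000 J/kg
dT = 2 * gamma_SL * T_bulk / (rho * H_f * R)
dT = 2 * 1.39 * 796 / (7694 * 496000 * 2.15e-08)
dT = 27.0 K

27.0


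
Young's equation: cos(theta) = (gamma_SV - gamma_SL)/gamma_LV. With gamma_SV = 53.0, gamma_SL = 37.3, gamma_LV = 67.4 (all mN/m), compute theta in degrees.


cos(theta) = (gamma_SV - gamma_SL) / gamma_LV
cos(theta) = (53.0 - 37.3) / 67.4
cos(theta) = 0.232938
theta = arccos(0.232938) = 76.53 degrees

76.53


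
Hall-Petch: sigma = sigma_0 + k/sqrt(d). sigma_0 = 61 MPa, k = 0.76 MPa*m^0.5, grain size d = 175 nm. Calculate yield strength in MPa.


d = 175 nm = 1.75e-07 m
sqrt(d) = 0.00041833
Hall-Petch contribution = k / sqrt(d) = 0.76 / 0.00041833 = 1816.7 MPa
sigma = sigma_0 + k/sqrt(d) = 61 + 1816.7 = 1877.7 MPa

1877.7


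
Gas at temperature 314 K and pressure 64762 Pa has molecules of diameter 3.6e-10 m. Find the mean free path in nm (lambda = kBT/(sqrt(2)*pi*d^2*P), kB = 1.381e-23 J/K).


Mean free path: lambda = kB*T / (sqrt(2) * pi * d^2 * P)
lambda = 1.381e-23 * 314 / (sqrt(2) * pi * (3.6e-10)^2 * 64762)
lambda = 1.16288e-07 m
lambda = 116.29 nm

116.29


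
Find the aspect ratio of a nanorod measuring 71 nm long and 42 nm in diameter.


Aspect ratio AR = length / diameter
AR = 71 / 42
AR = 1.69

1.69


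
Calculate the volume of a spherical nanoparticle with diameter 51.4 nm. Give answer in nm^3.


Radius r = 51.4/2 = 25.7 nm
Volume V = (4/3) * pi * r^3
V = (4/3) * pi * (25.7)^3
V = 71103.01 nm^3

71103.01


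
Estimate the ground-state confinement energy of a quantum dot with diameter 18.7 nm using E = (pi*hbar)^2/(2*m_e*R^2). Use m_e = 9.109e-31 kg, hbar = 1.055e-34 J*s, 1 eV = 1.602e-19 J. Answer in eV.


Radius R = 18.7/2 = 9.35 nm = 9.35e-09 m
E = (pi * 1.055e-34)^2 / (2 * 9.109e-31 * (9.35e-09)^2)
E(J) = 6.89733e-22
E = E(J) / 1.602e-19 = 0.0043 eV

0.0043


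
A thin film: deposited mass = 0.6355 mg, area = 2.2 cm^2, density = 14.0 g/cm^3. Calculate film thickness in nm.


Convert: m = 0.6355 mg = 6.3550e-07 kg, A = 2.2 cm^2 = 2.2000e-04 m^2, rho = 14.0 g/cm^3 = 14000 kg/m^3
t = m / (A * rho)
t = 6.3550e-07 / (2.2000e-04 * 14000)
t = 2.0633e-07 m = 206.3 nm

206.3


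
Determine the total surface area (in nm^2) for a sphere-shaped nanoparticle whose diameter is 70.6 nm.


Radius r = 70.6/2 = 35.3 nm
Surface area SA = 4 * pi * r^2
SA = 4 * pi * (35.3)^2
SA = 15658.83 nm^2

15658.83


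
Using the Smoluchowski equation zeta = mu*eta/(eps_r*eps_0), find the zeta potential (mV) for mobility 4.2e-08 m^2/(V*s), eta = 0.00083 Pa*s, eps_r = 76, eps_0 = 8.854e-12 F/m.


Smoluchowski equation: zeta = mu * eta / (eps_r * eps_0)
zeta = 4.2e-08 * 0.00083 / (76 * 8.854e-12)
zeta = 0.051805 V = 51.81 mV

51.81


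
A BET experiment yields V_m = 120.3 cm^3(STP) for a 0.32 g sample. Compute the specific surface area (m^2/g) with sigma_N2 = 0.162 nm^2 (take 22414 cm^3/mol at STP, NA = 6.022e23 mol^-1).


Number of moles in monolayer = V_m / 22414 = 120.3 / 22414 = 0.00536718
Number of molecules = moles * NA = 0.00536718 * 6.022e23
SA = molecules * sigma / mass
SA = (120.3 / 22414) * 6.022e23 * 0.162e-18 / 0.32
SA = 1636.3 m^2/g

1636.3


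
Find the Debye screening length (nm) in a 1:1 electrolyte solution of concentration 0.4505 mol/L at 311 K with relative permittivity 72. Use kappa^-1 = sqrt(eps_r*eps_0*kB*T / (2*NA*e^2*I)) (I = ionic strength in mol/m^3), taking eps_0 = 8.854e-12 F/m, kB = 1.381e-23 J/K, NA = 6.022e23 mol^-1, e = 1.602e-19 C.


Ionic strength I = 0.4505 * 1^2 * 1000 = 450.5 mol/m^3
kappa^-1 = sqrt(72 * 8.854e-12 * 1.381e-23 * 311 / (2 * 6.022e23 * (1.602e-19)^2 * 450.5))
kappa^-1 = 0.443 nm

0.443


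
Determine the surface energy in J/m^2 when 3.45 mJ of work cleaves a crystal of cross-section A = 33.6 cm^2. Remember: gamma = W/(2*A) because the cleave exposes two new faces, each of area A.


Convert: A = 33.6 cm^2 = 0.00336 m^2, W = 3.45 mJ = 0.00345 J
Cleaving exposes two faces of area A, so total new surface = 2*A and gamma = W / (2*A)
gamma = 0.00345 / (2 * 0.00336)
gamma = 0.513 J/m^2

0.513


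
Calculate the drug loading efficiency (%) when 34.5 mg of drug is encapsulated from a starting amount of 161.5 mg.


Drug loading efficiency = (drug loaded / drug initial) * 100
DLE = 34.5 / 161.5 * 100
DLE = 0.2136 * 100
DLE = 21.36%

21.36


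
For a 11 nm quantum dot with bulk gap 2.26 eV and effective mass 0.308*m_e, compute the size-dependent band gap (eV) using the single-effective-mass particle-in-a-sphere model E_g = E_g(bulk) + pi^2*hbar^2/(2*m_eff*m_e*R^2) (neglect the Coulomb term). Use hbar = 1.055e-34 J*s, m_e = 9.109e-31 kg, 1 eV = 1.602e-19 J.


Radius R = 11/2 nm = 5.5e-09 m
Confinement energy dE = pi^2 * hbar^2 / (2 * m_eff * m_e * R^2)
dE = pi^2 * (1.055e-34)^2 / (2 * 0.308 * 9.109e-31 * (5.5e-09)^2) J, divided by 1.602e-19 J/eV
dE = 0.0404 eV
Total band gap = E_g(bulk) + dE = 2.26 + 0.0404 = 2.3004 eV

2.3004


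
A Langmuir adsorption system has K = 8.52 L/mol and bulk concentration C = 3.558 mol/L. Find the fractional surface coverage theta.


Langmuir isotherm: theta = K*C / (1 + K*C)
K*C = 8.52 * 3.558 = 30.31416
theta = 30.31416 / (1 + 30.31416) = 30.31416 / 31.31416
theta = 0.9681

0.9681


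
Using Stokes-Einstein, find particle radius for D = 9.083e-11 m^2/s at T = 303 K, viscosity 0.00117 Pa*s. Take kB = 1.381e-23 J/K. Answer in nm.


Stokes-Einstein: R = kB*T / (6*pi*eta*D)
R = 1.381e-23 * 303 / (6 * pi * 0.00117 * 9.083e-11)
R = 2.08891e-09 m = 2.09 nm

2.09


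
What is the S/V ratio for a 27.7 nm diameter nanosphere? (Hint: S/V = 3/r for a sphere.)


Radius r = 27.7/2 = 13.85 nm
S/V = 3 / r = 3 / 13.85
S/V = 0.2166 nm^-1

0.2166


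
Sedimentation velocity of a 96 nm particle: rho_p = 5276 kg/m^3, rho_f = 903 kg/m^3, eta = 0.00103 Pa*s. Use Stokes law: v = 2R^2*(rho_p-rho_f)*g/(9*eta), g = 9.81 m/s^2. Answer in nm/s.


Radius R = 96/2 nm = 4.8e-08 m
Density difference = 5276 - 903 = 4373 kg/m^3
v = 2 * R^2 * (rho_p - rho_f) * g / (9 * eta)
v = 2 * (4.8e-08)^2 * 4373 * 9.81 / (9 * 0.00103)
v = 2.13246e-08 m/s = 21.3246 nm/s

21.3246


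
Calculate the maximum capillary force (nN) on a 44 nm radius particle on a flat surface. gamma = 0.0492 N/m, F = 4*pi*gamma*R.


Convert radius: R = 44 nm = 4.4e-08 m
F = 4 * pi * gamma * R
F = 4 * pi * 0.0492 * 4.4e-08
F = 2.72037e-08 N = 27.2037 nN

27.2037


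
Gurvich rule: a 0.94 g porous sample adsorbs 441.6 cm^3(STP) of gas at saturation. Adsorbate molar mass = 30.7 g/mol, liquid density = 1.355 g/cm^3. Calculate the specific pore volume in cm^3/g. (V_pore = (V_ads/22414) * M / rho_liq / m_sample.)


Moles adsorbed n = V_ads / 22414 = 441.6 / 22414 = 1.970197e-02 mol
Liquid volume V_liq = n * M / rho_liq = 1.970197e-02 * 30.7 / 1.355 = 0.44638 cm^3
Specific pore volume V_pore = V_liq / m_sample = 0.44638 / 0.94
V_pore = 0.4749 cm^3/g

0.4749


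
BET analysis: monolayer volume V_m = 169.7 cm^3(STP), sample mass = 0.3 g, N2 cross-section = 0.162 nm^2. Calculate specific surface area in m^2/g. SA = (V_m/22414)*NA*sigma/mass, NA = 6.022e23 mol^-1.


Number of moles in monolayer = V_m / 22414 = 169.7 / 22414 = 0.00757116
Number of molecules = moles * NA = 0.00757116 * 6.022e23
SA = molecules * sigma / mass
SA = (169.7 / 22414) * 6.022e23 * 0.162e-18 / 0.3
SA = 2462.1 m^2/g

2462.1


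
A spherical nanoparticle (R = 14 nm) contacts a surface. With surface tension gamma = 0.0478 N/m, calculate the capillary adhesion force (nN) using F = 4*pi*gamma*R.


Convert radius: R = 14 nm = 1.4e-08 m
F = 4 * pi * gamma * R
F = 4 * pi * 0.0478 * 1.4e-08
F = 8.40942e-09 N = 8.4094 nN

8.4094


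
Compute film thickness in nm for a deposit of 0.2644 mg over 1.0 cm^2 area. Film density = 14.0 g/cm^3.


Convert: m = 0.2644 mg = 2.6440e-07 kg, A = 1.0 cm^2 = 1.0000e-04 m^2, rho = 14.0 g/cm^3 = 14000 kg/m^3
t = m / (A * rho)
t = 2.6440e-07 / (1.0000e-04 * 14000)
t = 1.8886e-07 m = 188.9 nm

188.9


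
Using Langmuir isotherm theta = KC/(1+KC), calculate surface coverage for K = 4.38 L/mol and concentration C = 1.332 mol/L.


Langmuir isotherm: theta = K*C / (1 + K*C)
K*C = 4.38 * 1.332 = 5.83416
theta = 5.83416 / (1 + 5.83416) = 5.83416 / 6.83416
theta = 0.8537

0.8537


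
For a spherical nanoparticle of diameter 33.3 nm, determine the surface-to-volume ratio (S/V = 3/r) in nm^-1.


Radius r = 33.3/2 = 16.65 nm
S/V = 3 / r = 3 / 16.65
S/V = 0.1802 nm^-1

0.1802


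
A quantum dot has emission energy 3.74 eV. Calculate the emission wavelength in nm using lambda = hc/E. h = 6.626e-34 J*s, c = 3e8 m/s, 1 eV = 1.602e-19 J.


Convert energy: E = 3.74 eV = 3.74 * 1.602e-19 = 5.99148e-19 J
lambda = h*c / E = 6.626e-34 * 3e8 / 5.99148e-19
lambda = 3.31771e-07 m = 331.8 nm

331.8


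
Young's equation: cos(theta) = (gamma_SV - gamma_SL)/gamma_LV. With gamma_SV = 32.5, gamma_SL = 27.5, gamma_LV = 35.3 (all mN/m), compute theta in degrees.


cos(theta) = (gamma_SV - gamma_SL) / gamma_LV
cos(theta) = (32.5 - 27.5) / 35.3
cos(theta) = 0.141643
theta = arccos(0.141643) = 81.86 degrees

81.86


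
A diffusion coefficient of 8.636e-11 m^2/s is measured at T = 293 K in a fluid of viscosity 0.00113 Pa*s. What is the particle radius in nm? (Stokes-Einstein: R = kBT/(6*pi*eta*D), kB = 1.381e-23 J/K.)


Stokes-Einstein: R = kB*T / (6*pi*eta*D)
R = 1.381e-23 * 293 / (6 * pi * 0.00113 * 8.636e-11)
R = 2.19973e-09 m = 2.2 nm

2.2


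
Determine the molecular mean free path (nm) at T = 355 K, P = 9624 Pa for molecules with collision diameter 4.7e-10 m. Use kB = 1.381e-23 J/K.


Mean free path: lambda = kB*T / (sqrt(2) * pi * d^2 * P)
lambda = 1.381e-23 * 355 / (sqrt(2) * pi * (4.7e-10)^2 * 9624)
lambda = 5.19046e-07 m
lambda = 519.05 nm

519.05


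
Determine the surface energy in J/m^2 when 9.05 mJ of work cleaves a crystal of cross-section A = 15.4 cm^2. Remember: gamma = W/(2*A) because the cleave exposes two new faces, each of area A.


Convert: A = 15.4 cm^2 = 0.00154 m^2, W = 9.05 mJ = 0.00905 J
Cleaving exposes two faces of area A, so total new surface = 2*A and gamma = W / (2*A)
gamma = 0.00905 / (2 * 0.00154)
gamma = 2.938 J/m^2

2.938


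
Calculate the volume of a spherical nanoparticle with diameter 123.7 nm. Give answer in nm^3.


Radius r = 123.7/2 = 61.85 nm
Volume V = (4/3) * pi * r^3
V = (4/3) * pi * (61.85)^3
V = 991077.74 nm^3

991077.74


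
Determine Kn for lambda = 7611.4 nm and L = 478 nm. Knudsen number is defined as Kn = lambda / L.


Knudsen number Kn = lambda / L
Kn = 7611.4 / 478
Kn = 15.9234

15.9234


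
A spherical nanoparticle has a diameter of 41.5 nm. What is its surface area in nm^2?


Radius r = 41.5/2 = 20.75 nm
Surface area SA = 4 * pi * r^2
SA = 4 * pi * (20.75)^2
SA = 5410.61 nm^2

5410.61


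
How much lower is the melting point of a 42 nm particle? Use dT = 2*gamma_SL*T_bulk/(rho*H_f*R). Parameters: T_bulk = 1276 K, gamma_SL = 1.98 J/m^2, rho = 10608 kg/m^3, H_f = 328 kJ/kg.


Radius R = 42/2 = 21 nm = 2.1e-08 m
Convert H_f = 328 kJ/kg = 328000 J/kg
dT = 2 * gamma_SL * T_bulk / (rho * H_f * R)
dT = 2 * 1.98 * 1276 / (10608 * 328000 * 2.1e-08)
dT = 69.2 K

69.2


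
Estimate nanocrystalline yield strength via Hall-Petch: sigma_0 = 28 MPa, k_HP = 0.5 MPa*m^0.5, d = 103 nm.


d = 103 nm = 1.03e-07 m
sqrt(d) = 0.0003209361
Hall-Petch contribution = k / sqrt(d) = 0.5 / 0.0003209361 = 1557.9 MPa
sigma = sigma_0 + k/sqrt(d) = 28 + 1557.9 = 1585.9 MPa

1585.9


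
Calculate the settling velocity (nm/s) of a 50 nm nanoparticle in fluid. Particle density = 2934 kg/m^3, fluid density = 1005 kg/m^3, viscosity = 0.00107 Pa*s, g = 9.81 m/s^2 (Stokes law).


Radius R = 50/2 nm = 2.5e-08 m
Density difference = 2934 - 1005 = 1929 kg/m^3
v = 2 * R^2 * (rho_p - rho_f) * g / (9 * eta)
v = 2 * (2.5e-08)^2 * 1929 * 9.81 / (9 * 0.00107)
v = 2.45632e-09 m/s = 2.4563 nm/s

2.4563
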